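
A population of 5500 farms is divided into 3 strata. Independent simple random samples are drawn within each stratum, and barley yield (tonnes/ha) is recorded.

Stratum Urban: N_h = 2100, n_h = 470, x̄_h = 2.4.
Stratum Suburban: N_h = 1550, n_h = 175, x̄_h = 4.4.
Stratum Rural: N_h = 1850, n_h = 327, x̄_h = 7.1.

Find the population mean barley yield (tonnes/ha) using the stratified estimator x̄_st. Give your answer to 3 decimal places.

N = Σ N_h = 5500. Stratum weights W_h = N_h/N.
x̄_st = (2100·2.4 + 1550·4.4 + 1850·7.1) / 5500 = 4.54455

x̄_st ≈ 4.545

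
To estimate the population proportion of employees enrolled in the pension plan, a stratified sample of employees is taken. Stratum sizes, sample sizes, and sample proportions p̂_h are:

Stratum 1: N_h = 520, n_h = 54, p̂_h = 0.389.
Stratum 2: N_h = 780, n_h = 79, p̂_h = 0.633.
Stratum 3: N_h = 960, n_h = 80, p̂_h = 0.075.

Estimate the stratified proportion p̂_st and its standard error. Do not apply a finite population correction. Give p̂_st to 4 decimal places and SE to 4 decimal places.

N = 2260; stratum weights W_h = N_h/N.
p̂_st = Σ W_h p̂_h = (520·0.389 + 780·0.633 + 960·0.075)/2260 = 0.33983
V̂(p̂_st) = Σ W_h² p̂_h(1−p̂_h)/(n_h−1):
  stratum 1: (520/2260)²·0.389·0.611/53 = 0.000237413
  stratum 2: (780/2260)²·0.633·0.367/78 = 0.00035477
  stratum 3: (960/2260)²·0.075·0.925/79 = 0.000158453
V̂(p̂_st) = 0.000750637; SE = √V̂ = 0.0273978

p̂_st ≈ 0.3398, SE ≈ 0.0274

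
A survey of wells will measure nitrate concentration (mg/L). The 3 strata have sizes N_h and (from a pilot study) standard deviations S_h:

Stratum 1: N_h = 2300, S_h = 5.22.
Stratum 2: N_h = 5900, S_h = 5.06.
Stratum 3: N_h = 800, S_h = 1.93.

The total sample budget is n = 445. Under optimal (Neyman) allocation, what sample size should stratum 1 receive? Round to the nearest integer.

123

Neyman allocation: n_h = n · N_h S_h / Σ N_i S_i, with n = 445.
  stratum 1: N_h·S_h = 2300·5.22 = 12006.00
  stratum 2: N_h·S_h = 5900·5.06 = 29854.00
  stratum 3: N_h·S_h = 800·1.93 = 1544.00
Σ N_h S_h = 43404.00
n for stratum 1 = 445·12006.00/43404.00 = 123.092 → 123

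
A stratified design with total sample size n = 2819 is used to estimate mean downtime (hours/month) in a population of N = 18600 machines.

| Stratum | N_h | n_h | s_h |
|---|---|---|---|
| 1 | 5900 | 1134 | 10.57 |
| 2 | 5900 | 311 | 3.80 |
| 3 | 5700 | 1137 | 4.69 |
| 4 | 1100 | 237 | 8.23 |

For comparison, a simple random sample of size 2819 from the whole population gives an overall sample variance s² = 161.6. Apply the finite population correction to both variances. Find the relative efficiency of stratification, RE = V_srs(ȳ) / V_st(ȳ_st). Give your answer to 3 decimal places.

V̂(ȳ_st) = Σ W_h² (1 − n_h/N_h) s_h²/n_h, with W_h = N_h/N and N = 18600:
  stratum 1: (5900/18600)²·(1 − 1134/5900)·10.57²/1134 = 0.00800787
  stratum 2: (5900/18600)²·(1 − 311/5900)·3.80²/311 = 0.00442555
  stratum 3: (5700/18600)²·(1 − 1137/5700)·4.69²/1137 = 0.0014544
  stratum 4: (1100/18600)²·(1 − 237/1100)·8.23²/237 = 0.000784204
V_st = 0.014672
V_srs = (1 − 2819/18600)·161.6/2819 = 0.0486371
Relative efficiency = V_srs / V_st = 0.0486371/0.014672 = 3.3150

RE ≈ 3.315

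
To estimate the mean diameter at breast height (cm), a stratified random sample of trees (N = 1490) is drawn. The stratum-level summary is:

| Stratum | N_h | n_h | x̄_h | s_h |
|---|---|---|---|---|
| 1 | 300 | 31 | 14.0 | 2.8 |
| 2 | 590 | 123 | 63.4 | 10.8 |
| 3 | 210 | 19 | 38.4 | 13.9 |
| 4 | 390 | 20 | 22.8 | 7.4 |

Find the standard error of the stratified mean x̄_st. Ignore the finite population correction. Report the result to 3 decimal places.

V̂(x̄_st) = Σ W_h² s_h²/n_h, with W_h = N_h/N and N = 1490:
  stratum 1: (300/1490)²·2.8²/31 = 0.0102524
  stratum 2: (590/1490)²·10.8²/123 = 0.148687
  stratum 3: (210/1490)²·13.9²/19 = 0.201996
  stratum 4: (390/1490)²·7.4²/20 = 0.187582
V̂(x̄_st) = 0.548517
SE(x̄_st) = √0.548517 = 0.740619

SE(x̄_st) ≈ 0.741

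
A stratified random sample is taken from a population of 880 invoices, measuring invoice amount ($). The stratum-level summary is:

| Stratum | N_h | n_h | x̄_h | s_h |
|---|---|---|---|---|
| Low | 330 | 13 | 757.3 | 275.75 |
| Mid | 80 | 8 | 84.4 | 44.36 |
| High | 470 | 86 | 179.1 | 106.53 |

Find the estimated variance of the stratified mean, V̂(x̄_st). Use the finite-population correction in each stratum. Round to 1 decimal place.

V̂(x̄_st) = Σ W_h² (1 − n_h/N_h) s_h²/n_h, with W_h = N_h/N and N = 880:
  stratum Low: (330/880)²·(1 − 13/330)·275.75²/13 = 790.125
  stratum Mid: (80/880)²·(1 − 8/80)·44.36²/8 = 1.82958
  stratum High: (470/880)²·(1 − 86/470)·106.53²/86 = 30.7545
V̂(x̄_st) = 822.709

V̂(x̄_st) ≈ 822.7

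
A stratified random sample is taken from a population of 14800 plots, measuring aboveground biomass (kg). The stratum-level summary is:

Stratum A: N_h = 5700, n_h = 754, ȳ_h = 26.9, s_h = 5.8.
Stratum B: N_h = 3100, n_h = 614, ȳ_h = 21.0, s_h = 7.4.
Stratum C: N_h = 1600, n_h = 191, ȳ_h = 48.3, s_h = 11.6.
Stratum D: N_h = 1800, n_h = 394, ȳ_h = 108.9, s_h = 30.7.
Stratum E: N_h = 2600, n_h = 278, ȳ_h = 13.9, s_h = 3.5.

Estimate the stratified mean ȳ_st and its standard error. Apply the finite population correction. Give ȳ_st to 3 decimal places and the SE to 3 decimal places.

ȳ_st ≈ 35.667, SE ≈ 0.212

ȳ_st = Σ W_h ȳ_h = (5700·26.9 + 3100·21.0 + 1600·48.3 + 1800·108.9 + 2600·13.9)/14800 = 35.66689
V̂(ȳ_st) = Σ W_h² (1 − n_h/N_h) s_h²/n_h, with W_h = N_h/N and N = 14800:
  stratum A: (5700/14800)²·(1 − 754/5700)·5.8²/754 = 0.00574236
  stratum B: (3100/14800)²·(1 − 614/3100)·7.4²/614 = 0.00313787
  stratum C: (1600/14800)²·(1 − 191/1600)·11.6²/191 = 0.00725087
  stratum D: (1800/14800)²·(1 − 394/1800)·30.7²/394 = 0.0276385
  stratum E: (2600/14800)²·(1 − 278/2600)·3.5²/278 = 0.00121452
V̂(ȳ_st) = 0.0449841
SE(ȳ_st) = √0.0449841 = 0.212095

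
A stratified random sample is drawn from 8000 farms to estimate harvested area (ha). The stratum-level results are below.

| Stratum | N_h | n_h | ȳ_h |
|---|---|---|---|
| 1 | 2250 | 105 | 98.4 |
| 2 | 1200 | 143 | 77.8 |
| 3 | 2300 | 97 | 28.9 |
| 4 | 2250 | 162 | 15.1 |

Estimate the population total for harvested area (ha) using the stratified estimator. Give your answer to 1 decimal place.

τ̂_st ≈ 415205.0

τ̂_st = Σ N_h ȳ_h = 2250·98.4 + 1200·77.8 + 2300·28.9 + 2250·15.1 = 415205.0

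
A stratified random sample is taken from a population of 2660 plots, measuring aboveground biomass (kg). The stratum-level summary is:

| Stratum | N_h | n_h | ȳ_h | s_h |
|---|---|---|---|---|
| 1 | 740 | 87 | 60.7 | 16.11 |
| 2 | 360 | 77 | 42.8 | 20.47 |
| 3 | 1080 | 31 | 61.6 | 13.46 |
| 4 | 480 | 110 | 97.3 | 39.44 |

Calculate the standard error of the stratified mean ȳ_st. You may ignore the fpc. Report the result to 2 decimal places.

V̂(ȳ_st) = Σ W_h² s_h²/n_h, with W_h = N_h/N and N = 2660:
  stratum 1: (740/2660)²·16.11²/87 = 0.230872
  stratum 2: (360/2660)²·20.47²/77 = 0.0996751
  stratum 3: (1080/2660)²·13.46²/31 = 0.963413
  stratum 4: (480/2660)²·39.44²/110 = 0.460469
V̂(ȳ_st) = 1.75443
SE(ȳ_st) = √1.75443 = 1.32455

SE(ȳ_st) ≈ 1.32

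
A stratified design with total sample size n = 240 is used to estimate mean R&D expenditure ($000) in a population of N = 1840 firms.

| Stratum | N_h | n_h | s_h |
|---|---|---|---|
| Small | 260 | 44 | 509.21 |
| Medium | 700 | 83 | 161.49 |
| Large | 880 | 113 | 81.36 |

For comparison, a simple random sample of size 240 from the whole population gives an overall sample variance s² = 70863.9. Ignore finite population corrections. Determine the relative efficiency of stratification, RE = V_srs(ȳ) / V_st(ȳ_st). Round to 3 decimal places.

RE ≈ 1.673

V̂(ȳ_st) = Σ W_h² s_h²/n_h, with W_h = N_h/N and N = 1840:
  stratum Small: (260/1840)²·509.21²/44 = 117.666
  stratum Medium: (700/1840)²·161.49²/83 = 45.4751
  stratum Large: (880/1840)²·81.36²/113 = 13.399
V_st = 176.54
V_srs = s²/n = 70863.9/240 = 295.266
Relative efficiency = V_srs / V_st = 295.266/176.54 = 1.6725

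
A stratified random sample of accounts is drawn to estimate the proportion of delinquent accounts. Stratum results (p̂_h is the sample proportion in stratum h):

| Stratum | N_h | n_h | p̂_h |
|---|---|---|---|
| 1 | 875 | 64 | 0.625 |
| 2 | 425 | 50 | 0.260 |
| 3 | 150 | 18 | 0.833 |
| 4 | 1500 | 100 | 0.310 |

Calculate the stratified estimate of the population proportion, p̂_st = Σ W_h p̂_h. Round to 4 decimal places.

p̂_st ≈ 0.4228

N = 2950; stratum weights W_h = N_h/N.
p̂_st = Σ W_h p̂_h = (875·0.625 + 425·0.260 + 150·0.833 + 1500·0.310)/2950 = 0.42282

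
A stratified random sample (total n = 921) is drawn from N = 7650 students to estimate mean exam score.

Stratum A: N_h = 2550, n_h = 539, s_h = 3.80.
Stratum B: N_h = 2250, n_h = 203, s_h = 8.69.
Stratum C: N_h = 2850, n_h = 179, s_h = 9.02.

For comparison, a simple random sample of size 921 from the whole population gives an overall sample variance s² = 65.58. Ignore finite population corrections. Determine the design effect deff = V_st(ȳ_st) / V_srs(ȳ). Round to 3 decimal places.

deff ≈ 1.380

V̂(ȳ_st) = Σ W_h² s_h²/n_h, with W_h = N_h/N and N = 7650:
  stratum A: (2550/7650)²·3.80²/539 = 0.00297671
  stratum B: (2250/7650)²·8.69²/203 = 0.03218
  stratum C: (2850/7650)²·9.02²/179 = 0.0630851
V_st = 0.0982418
V_srs = s²/n = 65.58/921 = 0.0712052
deff = V_st / V_srs = 0.0982418/0.0712052 = 1.3797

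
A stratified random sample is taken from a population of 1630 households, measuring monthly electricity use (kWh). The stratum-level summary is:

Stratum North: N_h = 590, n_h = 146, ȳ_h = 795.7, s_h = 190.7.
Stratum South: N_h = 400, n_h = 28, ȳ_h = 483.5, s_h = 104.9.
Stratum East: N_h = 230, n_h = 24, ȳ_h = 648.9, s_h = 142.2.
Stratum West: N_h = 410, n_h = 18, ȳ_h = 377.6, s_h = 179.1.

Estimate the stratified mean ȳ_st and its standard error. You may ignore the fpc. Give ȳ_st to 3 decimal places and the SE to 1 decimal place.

ȳ_st ≈ 593.206, SE ≈ 13.6

ȳ_st = Σ W_h ȳ_h = (590·795.7 + 400·483.5 + 230·648.9 + 410·377.6)/1630 = 593.20613
V̂(ȳ_st) = Σ W_h² s_h²/n_h, with W_h = N_h/N and N = 1630:
  stratum North: (590/1630)²·190.7²/146 = 32.6345
  stratum South: (400/1630)²·104.9²/28 = 23.6667
  stratum East: (230/1630)²·142.2²/24 = 16.7752
  stratum West: (410/1630)²·179.1²/18 = 112.749
V̂(ȳ_st) = 185.825
SE(ȳ_st) = √185.825 = 13.6318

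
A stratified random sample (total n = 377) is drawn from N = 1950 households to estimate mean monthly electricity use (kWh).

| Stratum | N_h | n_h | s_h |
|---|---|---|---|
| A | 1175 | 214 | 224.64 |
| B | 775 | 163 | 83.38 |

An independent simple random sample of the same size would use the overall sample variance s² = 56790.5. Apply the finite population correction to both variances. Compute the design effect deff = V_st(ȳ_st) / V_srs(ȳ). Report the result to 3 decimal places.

V̂(ȳ_st) = Σ W_h² (1 − n_h/N_h) s_h²/n_h, with W_h = N_h/N and N = 1950:
  stratum A: (1175/1950)²·(1 − 214/1175)·224.64²/214 = 70.0249
  stratum B: (775/1950)²·(1 − 163/775)·83.38²/163 = 5.3201
V_st = 75.345
V_srs = (1 − 377/1950)·56790.5/377 = 121.515
deff = V_st / V_srs = 75.345/121.515 = 0.6200

deff ≈ 0.620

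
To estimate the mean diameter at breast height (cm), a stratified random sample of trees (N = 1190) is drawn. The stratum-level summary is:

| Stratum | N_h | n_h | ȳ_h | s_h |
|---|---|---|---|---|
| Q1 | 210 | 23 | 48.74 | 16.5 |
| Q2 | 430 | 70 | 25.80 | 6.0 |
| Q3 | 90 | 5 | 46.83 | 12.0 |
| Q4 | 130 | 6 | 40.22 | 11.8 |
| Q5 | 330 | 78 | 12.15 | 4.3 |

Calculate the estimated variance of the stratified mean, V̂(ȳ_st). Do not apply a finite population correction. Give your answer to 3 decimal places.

V̂(ȳ_st) ≈ 0.896

V̂(ȳ_st) = Σ W_h² s_h²/n_h, with W_h = N_h/N and N = 1190:
  stratum Q1: (210/1190)²·16.5²/23 = 0.368625
  stratum Q2: (430/1190)²·6.0²/70 = 0.0671502
  stratum Q3: (90/1190)²·12.0²/5 = 0.164734
  stratum Q4: (130/1190)²·11.8²/6 = 0.276953
  stratum Q5: (330/1190)²·4.3²/78 = 0.0182296
V̂(ȳ_st) = 0.895692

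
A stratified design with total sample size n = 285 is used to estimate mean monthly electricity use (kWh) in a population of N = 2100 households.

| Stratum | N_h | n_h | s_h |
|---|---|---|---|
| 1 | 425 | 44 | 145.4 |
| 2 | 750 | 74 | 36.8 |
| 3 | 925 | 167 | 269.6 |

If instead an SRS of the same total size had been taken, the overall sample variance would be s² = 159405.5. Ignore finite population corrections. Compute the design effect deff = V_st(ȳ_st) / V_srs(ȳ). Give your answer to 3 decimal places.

deff ≈ 0.190

V̂(ȳ_st) = Σ W_h² s_h²/n_h, with W_h = N_h/N and N = 2100:
  stratum 1: (425/2100)²·145.4²/44 = 19.6796
  stratum 2: (750/2100)²·36.8²/74 = 2.33425
  stratum 3: (925/2100)²·269.6²/167 = 84.4439
V_st = 106.458
V_srs = s²/n = 159405.5/285 = 559.318
deff = V_st / V_srs = 106.458/559.318 = 0.1903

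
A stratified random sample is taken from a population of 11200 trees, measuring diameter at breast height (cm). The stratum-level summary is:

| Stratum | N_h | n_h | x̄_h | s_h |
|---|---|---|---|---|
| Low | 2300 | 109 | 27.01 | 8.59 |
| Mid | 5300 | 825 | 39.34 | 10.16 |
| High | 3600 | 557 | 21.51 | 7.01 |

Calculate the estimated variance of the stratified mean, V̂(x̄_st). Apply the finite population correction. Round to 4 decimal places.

V̂(x̄_st) ≈ 0.0586

V̂(x̄_st) = Σ W_h² (1 − n_h/N_h) s_h²/n_h, with W_h = N_h/N and N = 11200:
  stratum Low: (2300/11200)²·(1 − 109/2300)·8.59²/109 = 0.0271953
  stratum Mid: (5300/11200)²·(1 − 825/5300)·10.16²/825 = 0.0236574
  stratum High: (3600/11200)²·(1 − 557/3600)·7.01²/557 = 0.00770458
V̂(x̄_st) = 0.0585573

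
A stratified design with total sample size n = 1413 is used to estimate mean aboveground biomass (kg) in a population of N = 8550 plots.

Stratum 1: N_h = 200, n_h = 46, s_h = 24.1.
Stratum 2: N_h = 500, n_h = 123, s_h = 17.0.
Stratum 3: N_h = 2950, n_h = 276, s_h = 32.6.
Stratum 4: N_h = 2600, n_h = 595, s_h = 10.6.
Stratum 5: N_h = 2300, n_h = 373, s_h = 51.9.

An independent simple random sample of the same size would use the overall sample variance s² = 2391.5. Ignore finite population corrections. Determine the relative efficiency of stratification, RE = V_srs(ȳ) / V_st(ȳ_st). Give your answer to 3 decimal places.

V̂(ȳ_st) = Σ W_h² s_h²/n_h, with W_h = N_h/N and N = 8550:
  stratum 1: (200/8550)²·24.1²/46 = 0.00690882
  stratum 2: (500/8550)²·17.0²/123 = 0.00803527
  stratum 3: (2950/8550)²·32.6²/276 = 0.458393
  stratum 4: (2600/8550)²·10.6²/595 = 0.0174626
  stratum 5: (2300/8550)²·51.9²/373 = 0.522576
V_st = 1.01338
V_srs = s²/n = 2391.5/1413 = 1.6925
Relative efficiency = V_srs / V_st = 1.6925/1.01338 = 1.6702

RE ≈ 1.670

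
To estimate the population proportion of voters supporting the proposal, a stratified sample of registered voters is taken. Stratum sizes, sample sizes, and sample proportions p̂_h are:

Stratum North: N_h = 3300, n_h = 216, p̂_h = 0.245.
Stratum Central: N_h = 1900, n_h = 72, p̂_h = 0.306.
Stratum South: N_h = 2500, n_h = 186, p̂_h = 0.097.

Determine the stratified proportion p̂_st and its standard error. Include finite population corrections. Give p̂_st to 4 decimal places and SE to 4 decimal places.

p̂_st ≈ 0.2120, SE ≈ 0.0192

N = 7700; stratum weights W_h = N_h/N.
p̂_st = Σ W_h p̂_h = (3300·0.245 + 1900·0.306 + 2500·0.097)/7700 = 0.21200
V̂(p̂_st) = Σ W_h² (1 − n_h/N_h) p̂_h(1−p̂_h)/(n_h−1):
  stratum North: (3300/7700)²·(1 − 216/3300)·0.245·0.755/215 = 0.00014768
  stratum Central: (1900/7700)²·(1 − 72/1900)·0.306·0.694/71 = 0.000175215
  stratum South: (2500/7700)²·(1 − 186/2500)·0.097·0.903/185 = 4.61966e-05
V̂(p̂_st) = 0.000369091; SE = √V̂ = 0.0192117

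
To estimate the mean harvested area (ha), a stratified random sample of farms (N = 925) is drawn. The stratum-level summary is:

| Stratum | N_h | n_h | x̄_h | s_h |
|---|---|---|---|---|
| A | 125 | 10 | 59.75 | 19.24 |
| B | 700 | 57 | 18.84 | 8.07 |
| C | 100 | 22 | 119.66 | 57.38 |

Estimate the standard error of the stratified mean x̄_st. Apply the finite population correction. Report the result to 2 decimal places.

V̂(x̄_st) = Σ W_h² (1 − n_h/N_h) s_h²/n_h, with W_h = N_h/N and N = 925:
  stratum A: (125/925)²·(1 − 10/125)·19.24²/10 = 0.62192
  stratum B: (700/925)²·(1 − 57/700)·8.07²/57 = 0.601032
  stratum C: (100/925)²·(1 − 22/100)·57.38²/22 = 1.3643
V̂(x̄_st) = 2.58725
SE(x̄_st) = √2.58725 = 1.60849

SE(x̄_st) ≈ 1.61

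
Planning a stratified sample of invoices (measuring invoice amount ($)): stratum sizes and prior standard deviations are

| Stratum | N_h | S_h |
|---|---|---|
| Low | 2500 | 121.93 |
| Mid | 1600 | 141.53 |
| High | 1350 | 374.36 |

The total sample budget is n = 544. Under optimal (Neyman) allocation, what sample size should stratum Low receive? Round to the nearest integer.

Neyman allocation: n_h = n · N_h S_h / Σ N_i S_i, with n = 544.
  stratum Low: N_h·S_h = 2500·121.93 = 304825.00
  stratum Mid: N_h·S_h = 1600·141.53 = 226448.00
  stratum High: N_h·S_h = 1350·374.36 = 505386.00
Σ N_h S_h = 1036659.00
n for stratum Low = 544·304825.00/1036659.00 = 159.961 → 160

160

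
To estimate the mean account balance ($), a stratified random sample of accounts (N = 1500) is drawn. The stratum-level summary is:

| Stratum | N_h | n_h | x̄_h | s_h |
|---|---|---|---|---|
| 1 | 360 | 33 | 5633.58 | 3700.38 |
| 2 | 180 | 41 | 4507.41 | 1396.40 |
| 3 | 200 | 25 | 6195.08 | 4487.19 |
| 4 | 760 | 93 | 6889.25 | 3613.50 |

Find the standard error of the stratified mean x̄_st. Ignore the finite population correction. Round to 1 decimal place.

V̂(x̄_st) = Σ W_h² s_h²/n_h, with W_h = N_h/N and N = 1500:
  stratum 1: (360/1500)²·3700.38²/33 = 23900.2
  stratum 2: (180/1500)²·1396.40²/41 = 684.855
  stratum 3: (200/1500)²·4487.19²/25 = 14318.1
  stratum 4: (760/1500)²·3613.50²/93 = 36042.7
V̂(x̄_st) = 74945.9
SE(x̄_st) = √74945.9 = 273.763

SE(x̄_st) ≈ 273.8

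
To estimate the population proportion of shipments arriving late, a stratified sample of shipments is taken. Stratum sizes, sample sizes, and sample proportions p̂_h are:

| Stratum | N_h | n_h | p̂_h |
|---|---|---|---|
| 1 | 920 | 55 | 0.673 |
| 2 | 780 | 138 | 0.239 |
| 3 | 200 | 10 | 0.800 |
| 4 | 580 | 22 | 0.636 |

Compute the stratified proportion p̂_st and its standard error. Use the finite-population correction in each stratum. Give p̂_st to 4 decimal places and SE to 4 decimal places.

p̂_st ≈ 0.5381, SE ≈ 0.0364

N = 2480; stratum weights W_h = N_h/N.
p̂_st = Σ W_h p̂_h = (920·0.673 + 780·0.239 + 200·0.800 + 580·0.636)/2480 = 0.53809
V̂(p̂_st) = Σ W_h² (1 − n_h/N_h) p̂_h(1−p̂_h)/(n_h−1):
  stratum 1: (920/2480)²·(1 − 55/920)·0.673·0.327/54 = 0.000527314
  stratum 2: (780/2480)²·(1 − 138/780)·0.239·0.761/137 = 0.000108091
  stratum 3: (200/2480)²·(1 − 10/200)·0.800·0.200/9 = 0.000109839
  stratum 4: (580/2480)²·(1 − 22/580)·0.636·0.364/21 = 0.000580094
V̂(p̂_st) = 0.00132534; SE = √V̂ = 0.0364052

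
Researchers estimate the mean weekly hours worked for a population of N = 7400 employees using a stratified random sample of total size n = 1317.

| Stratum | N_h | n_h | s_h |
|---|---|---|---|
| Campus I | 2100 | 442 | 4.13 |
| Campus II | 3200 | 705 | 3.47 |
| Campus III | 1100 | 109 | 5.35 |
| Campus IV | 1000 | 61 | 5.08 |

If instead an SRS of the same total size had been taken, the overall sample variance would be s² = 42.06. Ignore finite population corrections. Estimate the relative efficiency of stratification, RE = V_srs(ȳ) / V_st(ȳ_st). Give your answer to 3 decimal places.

V̂(ȳ_st) = Σ W_h² s_h²/n_h, with W_h = N_h/N and N = 7400:
  stratum Campus I: (2100/7400)²·4.13²/442 = 0.0031078
  stratum Campus II: (3200/7400)²·3.47²/705 = 0.00319379
  stratum Campus III: (1100/7400)²·5.35²/109 = 0.00580234
  stratum Campus IV: (1000/7400)²·5.08²/61 = 0.00772563
V_st = 0.0198296
V_srs = s²/n = 42.06/1317 = 0.0319362
Relative efficiency = V_srs / V_st = 0.0319362/0.0198296 = 1.6105

RE ≈ 1.611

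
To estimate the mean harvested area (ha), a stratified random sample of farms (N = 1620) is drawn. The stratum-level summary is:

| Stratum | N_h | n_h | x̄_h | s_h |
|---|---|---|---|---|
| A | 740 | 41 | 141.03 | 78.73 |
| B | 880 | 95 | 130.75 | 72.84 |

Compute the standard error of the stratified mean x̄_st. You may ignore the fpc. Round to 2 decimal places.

SE(x̄_st) ≈ 6.93

V̂(x̄_st) = Σ W_h² s_h²/n_h, with W_h = N_h/N and N = 1620:
  stratum A: (740/1620)²·78.73²/41 = 31.545
  stratum B: (880/1620)²·72.84²/95 = 16.4798
V̂(x̄_st) = 48.0248
SE(x̄_st) = √48.0248 = 6.92999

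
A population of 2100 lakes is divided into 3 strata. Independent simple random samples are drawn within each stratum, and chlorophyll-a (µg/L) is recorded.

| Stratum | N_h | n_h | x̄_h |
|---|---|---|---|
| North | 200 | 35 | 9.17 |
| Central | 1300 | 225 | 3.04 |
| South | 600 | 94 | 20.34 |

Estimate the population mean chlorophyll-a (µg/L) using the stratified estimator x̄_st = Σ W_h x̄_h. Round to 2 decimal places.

N = Σ N_h = 2100. Stratum weights W_h = N_h/N.
x̄_st = (200·9.17 + 1300·3.04 + 600·20.34) / 2100 = 8.5667

x̄_st ≈ 8.57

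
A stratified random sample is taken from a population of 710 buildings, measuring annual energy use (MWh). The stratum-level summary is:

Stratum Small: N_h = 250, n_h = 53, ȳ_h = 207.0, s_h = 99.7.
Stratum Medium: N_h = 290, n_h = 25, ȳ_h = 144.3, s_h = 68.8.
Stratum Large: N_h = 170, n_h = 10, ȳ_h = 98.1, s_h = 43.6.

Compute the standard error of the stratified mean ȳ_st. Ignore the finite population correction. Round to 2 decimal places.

V̂(ȳ_st) = Σ W_h² s_h²/n_h, with W_h = N_h/N and N = 710:
  stratum Small: (250/710)²·99.7²/53 = 23.2529
  stratum Medium: (290/710)²·68.8²/25 = 31.5876
  stratum Large: (170/710)²·43.6²/10 = 10.8982
V̂(ȳ_st) = 65.7387
SE(ȳ_st) = √65.7387 = 8.10794

SE(ȳ_st) ≈ 8.11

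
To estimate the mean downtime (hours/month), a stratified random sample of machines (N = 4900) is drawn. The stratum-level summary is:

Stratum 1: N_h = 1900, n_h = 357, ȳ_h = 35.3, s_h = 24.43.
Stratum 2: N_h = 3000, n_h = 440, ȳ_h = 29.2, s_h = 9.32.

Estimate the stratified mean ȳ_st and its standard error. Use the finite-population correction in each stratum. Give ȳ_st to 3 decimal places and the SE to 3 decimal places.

ȳ_st = Σ W_h ȳ_h = (1900·35.3 + 3000·29.2)/4900 = 31.56531
V̂(ȳ_st) = Σ W_h² (1 − n_h/N_h) s_h²/n_h, with W_h = N_h/N and N = 4900:
  stratum 1: (1900/4900)²·(1 − 357/1900)·24.43²/357 = 0.20413
  stratum 2: (3000/4900)²·(1 − 440/3000)·9.32²/440 = 0.0631463
V̂(ȳ_st) = 0.267276
SE(ȳ_st) = √0.267276 = 0.516987

ȳ_st ≈ 31.565, SE ≈ 0.517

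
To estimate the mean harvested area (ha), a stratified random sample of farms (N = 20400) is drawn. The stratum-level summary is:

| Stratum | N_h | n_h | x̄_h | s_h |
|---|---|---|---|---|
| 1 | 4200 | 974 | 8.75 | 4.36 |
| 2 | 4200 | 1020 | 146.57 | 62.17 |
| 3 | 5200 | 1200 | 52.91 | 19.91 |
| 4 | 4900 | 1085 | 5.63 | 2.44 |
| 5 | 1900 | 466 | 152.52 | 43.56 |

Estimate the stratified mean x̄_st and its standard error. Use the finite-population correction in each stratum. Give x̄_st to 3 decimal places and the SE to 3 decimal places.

x̄_st ≈ 61.022, SE ≈ 0.407

x̄_st = Σ W_h x̄_h = (4200·8.75 + 4200·146.57 + 5200·52.91 + 4900·5.63 + 1900·152.52)/20400 = 61.02211
V̂(x̄_st) = Σ W_h² (1 − n_h/N_h) s_h²/n_h, with W_h = N_h/N and N = 20400:
  stratum 1: (4200/20400)²·(1 − 974/4200)·4.36²/974 = 0.000635429
  stratum 2: (4200/20400)²·(1 − 1020/4200)·62.17²/1020 = 0.121612
  stratum 3: (5200/20400)²·(1 − 1200/5200)·19.91²/1200 = 0.0165107
  stratum 4: (4900/20400)²·(1 − 1085/4900)·2.44²/1085 = 0.000246479
  stratum 5: (1900/20400)²·(1 − 466/1900)·43.56²/466 = 0.0266583
V̂(x̄_st) = 0.165663
SE(x̄_st) = √0.165663 = 0.407017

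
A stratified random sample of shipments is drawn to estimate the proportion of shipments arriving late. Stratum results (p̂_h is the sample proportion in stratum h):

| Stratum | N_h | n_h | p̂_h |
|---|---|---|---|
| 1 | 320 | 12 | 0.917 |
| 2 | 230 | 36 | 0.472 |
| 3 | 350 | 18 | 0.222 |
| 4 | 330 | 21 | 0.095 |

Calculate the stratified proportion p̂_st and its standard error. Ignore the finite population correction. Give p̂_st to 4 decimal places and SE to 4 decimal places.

p̂_st ≈ 0.4155, SE ≈ 0.0430

N = 1230; stratum weights W_h = N_h/N.
p̂_st = Σ W_h p̂_h = (320·0.917 + 230·0.472 + 350·0.222 + 330·0.095)/1230 = 0.41549
V̂(p̂_st) = Σ W_h² p̂_h(1−p̂_h)/(n_h−1):
  stratum 1: (320/1230)²·0.917·0.083/11 = 0.000468322
  stratum 2: (230/1230)²·0.472·0.528/35 = 0.000248974
  stratum 3: (350/1230)²·0.222·0.778/17 = 0.000822639
  stratum 4: (330/1230)²·0.095·0.905/20 = 0.000309428
V̂(p̂_st) = 0.00184936; SE = √V̂ = 0.0430042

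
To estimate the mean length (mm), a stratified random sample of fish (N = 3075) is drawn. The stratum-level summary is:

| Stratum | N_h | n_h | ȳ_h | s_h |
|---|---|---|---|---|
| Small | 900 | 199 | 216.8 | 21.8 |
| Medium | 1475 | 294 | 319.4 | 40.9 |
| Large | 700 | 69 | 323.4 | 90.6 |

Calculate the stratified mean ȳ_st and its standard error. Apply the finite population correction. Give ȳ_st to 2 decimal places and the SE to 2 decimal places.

ȳ_st ≈ 290.28, SE ≈ 2.60

ȳ_st = Σ W_h ȳ_h = (900·216.8 + 1475·319.4 + 700·323.4)/3075 = 290.28130
V̂(ȳ_st) = Σ W_h² (1 − n_h/N_h) s_h²/n_h, with W_h = N_h/N and N = 3075:
  stratum Small: (900/3075)²·(1 − 199/900)·21.8²/199 = 0.159342
  stratum Medium: (1475/3075)²·(1 − 294/1475)·40.9²/294 = 1.04822
  stratum Large: (700/3075)²·(1 − 69/700)·90.6²/69 = 5.55705
V̂(ȳ_st) = 6.76461
SE(ȳ_st) = √6.76461 = 2.60089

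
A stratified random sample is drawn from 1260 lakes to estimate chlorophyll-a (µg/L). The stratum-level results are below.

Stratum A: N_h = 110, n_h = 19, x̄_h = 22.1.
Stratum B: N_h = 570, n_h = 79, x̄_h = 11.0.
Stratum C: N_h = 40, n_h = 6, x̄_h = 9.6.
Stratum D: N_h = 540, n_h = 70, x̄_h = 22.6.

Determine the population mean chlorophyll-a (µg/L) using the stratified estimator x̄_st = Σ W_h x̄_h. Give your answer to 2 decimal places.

N = Σ N_h = 1260. Stratum weights W_h = N_h/N.
x̄_st = (110·22.1 + 570·11.0 + 40·9.6 + 540·22.6) / 1260 = 16.8960

x̄_st ≈ 16.90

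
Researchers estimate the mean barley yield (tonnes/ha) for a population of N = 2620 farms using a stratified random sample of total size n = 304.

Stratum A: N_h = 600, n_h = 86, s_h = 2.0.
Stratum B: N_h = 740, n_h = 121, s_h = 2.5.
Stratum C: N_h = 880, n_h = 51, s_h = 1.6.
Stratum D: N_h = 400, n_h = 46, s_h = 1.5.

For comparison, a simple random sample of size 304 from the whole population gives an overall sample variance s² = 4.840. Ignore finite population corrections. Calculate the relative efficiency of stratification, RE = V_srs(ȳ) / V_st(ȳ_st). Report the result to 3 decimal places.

RE ≈ 1.191

V̂(ȳ_st) = Σ W_h² s_h²/n_h, with W_h = N_h/N and N = 2620:
  stratum A: (600/2620)²·2.0²/86 = 0.00243928
  stratum B: (740/2620)²·2.5²/121 = 0.00412055
  stratum C: (880/2620)²·1.6²/51 = 0.00566282
  stratum D: (400/2620)²·1.5²/46 = 0.0011401
V_st = 0.0133627
V_srs = s²/n = 4.840/304 = 0.0159211
Relative efficiency = V_srs / V_st = 0.0159211/0.0133627 = 1.1915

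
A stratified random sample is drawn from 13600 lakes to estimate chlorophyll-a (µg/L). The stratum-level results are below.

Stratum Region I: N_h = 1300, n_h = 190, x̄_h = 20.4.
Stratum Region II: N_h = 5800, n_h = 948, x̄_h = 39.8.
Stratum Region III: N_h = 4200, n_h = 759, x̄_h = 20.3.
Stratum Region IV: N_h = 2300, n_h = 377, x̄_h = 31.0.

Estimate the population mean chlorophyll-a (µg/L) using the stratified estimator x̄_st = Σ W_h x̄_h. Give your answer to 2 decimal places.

x̄_st ≈ 30.44

N = Σ N_h = 13600. Stratum weights W_h = N_h/N.
x̄_st = (1300·20.4 + 5800·39.8 + 4200·20.3 + 2300·31.0) / 13600 = 30.4353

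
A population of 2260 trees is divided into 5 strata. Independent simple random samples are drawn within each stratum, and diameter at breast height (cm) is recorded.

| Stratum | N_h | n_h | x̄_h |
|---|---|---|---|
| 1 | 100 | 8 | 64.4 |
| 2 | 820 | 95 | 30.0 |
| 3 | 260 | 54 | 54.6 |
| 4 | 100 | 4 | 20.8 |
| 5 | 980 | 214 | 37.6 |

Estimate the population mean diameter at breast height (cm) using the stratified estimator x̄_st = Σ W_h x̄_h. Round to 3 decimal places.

x̄_st ≈ 37.241

N = Σ N_h = 2260. Stratum weights W_h = N_h/N.
x̄_st = (100·64.4 + 820·30.0 + 260·54.6 + 100·20.8 + 980·37.6) / 2260 = 37.24071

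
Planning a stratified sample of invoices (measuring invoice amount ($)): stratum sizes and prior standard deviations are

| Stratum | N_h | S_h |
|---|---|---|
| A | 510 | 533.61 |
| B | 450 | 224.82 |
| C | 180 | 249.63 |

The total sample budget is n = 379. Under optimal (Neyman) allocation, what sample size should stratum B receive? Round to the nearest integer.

92

Neyman allocation: n_h = n · N_h S_h / Σ N_i S_i, with n = 379.
  stratum A: N_h·S_h = 510·533.61 = 272141.10
  stratum B: N_h·S_h = 450·224.82 = 101169.00
  stratum C: N_h·S_h = 180·249.63 = 44933.40
Σ N_h S_h = 418243.50
n for stratum B = 379·101169.00/418243.50 = 91.676 → 92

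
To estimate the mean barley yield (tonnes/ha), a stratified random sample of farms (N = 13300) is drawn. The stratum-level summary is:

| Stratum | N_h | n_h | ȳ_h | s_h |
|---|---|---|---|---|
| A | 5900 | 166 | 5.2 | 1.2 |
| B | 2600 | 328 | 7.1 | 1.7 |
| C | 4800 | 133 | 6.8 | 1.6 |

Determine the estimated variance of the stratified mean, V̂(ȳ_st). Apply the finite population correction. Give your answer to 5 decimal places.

V̂(ȳ_st) ≈ 0.00439

V̂(ȳ_st) = Σ W_h² (1 − n_h/N_h) s_h²/n_h, with W_h = N_h/N and N = 13300:
  stratum A: (5900/13300)²·(1 − 166/5900)·1.2²/166 = 0.00165906
  stratum B: (2600/13300)²·(1 − 328/2600)·1.7²/328 = 0.00029424
  stratum C: (4800/13300)²·(1 − 133/4800)·1.6²/133 = 0.00243761
V̂(ȳ_st) = 0.0043909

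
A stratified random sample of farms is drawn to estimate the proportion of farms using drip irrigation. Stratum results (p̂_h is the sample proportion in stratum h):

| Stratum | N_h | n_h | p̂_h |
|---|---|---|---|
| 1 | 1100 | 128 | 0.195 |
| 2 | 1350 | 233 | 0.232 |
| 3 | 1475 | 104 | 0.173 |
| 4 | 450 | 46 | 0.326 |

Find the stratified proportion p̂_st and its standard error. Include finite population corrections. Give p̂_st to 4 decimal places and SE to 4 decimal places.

N = 4375; stratum weights W_h = N_h/N.
p̂_st = Σ W_h p̂_h = (1100·0.195 + 1350·0.232 + 1475·0.173 + 450·0.326)/4375 = 0.21247
V̂(p̂_st) = Σ W_h² (1 − n_h/N_h) p̂_h(1−p̂_h)/(n_h−1):
  stratum 1: (1100/4375)²·(1 − 128/1100)·0.195·0.805/127 = 6.90446e-05
  stratum 2: (1350/4375)²·(1 − 233/1350)·0.232·0.768/232 = 6.05051e-05
  stratum 3: (1475/4375)²·(1 − 104/1475)·0.173·0.827/103 = 0.000146753
  stratum 4: (450/4375)²·(1 − 46/450)·0.326·0.674/45 = 4.6377e-05
V̂(p̂_st) = 0.00032268; SE = √V̂ = 0.0179633

p̂_st ≈ 0.2125, SE ≈ 0.0180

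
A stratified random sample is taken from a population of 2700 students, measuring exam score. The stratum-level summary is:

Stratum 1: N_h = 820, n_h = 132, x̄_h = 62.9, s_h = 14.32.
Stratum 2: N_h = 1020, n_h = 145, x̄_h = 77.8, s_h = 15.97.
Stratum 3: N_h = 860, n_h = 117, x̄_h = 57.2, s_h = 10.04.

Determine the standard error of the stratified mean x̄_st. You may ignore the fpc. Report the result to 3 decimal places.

V̂(x̄_st) = Σ W_h² s_h²/n_h, with W_h = N_h/N and N = 2700:
  stratum 1: (820/2700)²·14.32²/132 = 0.143289
  stratum 2: (1020/2700)²·15.97²/145 = 0.251024
  stratum 3: (860/2700)²·10.04²/117 = 0.087408
V̂(x̄_st) = 0.48172
SE(x̄_st) = √0.48172 = 0.694061

SE(x̄_st) ≈ 0.694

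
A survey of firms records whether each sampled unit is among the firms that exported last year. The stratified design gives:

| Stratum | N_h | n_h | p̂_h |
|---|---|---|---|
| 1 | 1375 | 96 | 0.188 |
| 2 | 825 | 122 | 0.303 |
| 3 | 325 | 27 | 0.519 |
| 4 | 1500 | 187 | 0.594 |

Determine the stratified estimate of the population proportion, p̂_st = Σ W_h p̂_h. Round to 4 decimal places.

p̂_st ≈ 0.3896

N = 4025; stratum weights W_h = N_h/N.
p̂_st = Σ W_h p̂_h = (1375·0.188 + 825·0.303 + 325·0.519 + 1500·0.594)/4025 = 0.38960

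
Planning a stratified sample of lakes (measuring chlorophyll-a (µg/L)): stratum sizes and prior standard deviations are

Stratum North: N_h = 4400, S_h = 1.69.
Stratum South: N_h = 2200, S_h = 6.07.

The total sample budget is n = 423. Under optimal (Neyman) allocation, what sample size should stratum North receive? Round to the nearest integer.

Neyman allocation: n_h = n · N_h S_h / Σ N_i S_i, with n = 423.
  stratum North: N_h·S_h = 4400·1.69 = 7436.00
  stratum South: N_h·S_h = 2200·6.07 = 13354.00
Σ N_h S_h = 20790.00
n for stratum North = 423·7436.00/20790.00 = 151.295 → 151

151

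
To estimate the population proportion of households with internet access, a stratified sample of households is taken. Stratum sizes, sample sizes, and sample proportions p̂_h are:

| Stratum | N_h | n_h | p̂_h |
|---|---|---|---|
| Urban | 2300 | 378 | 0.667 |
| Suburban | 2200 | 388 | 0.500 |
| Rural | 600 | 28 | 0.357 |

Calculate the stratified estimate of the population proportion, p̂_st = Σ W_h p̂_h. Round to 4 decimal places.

N = 5100; stratum weights W_h = N_h/N.
p̂_st = Σ W_h p̂_h = (2300·0.667 + 2200·0.500 + 600·0.357)/5100 = 0.55849

p̂_st ≈ 0.5585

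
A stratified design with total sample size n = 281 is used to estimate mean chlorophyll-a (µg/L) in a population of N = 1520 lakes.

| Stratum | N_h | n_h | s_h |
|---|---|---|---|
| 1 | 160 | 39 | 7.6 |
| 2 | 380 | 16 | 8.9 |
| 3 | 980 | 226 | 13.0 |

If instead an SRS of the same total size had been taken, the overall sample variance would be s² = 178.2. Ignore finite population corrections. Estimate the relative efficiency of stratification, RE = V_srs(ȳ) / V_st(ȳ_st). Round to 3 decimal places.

RE ≈ 0.996

V̂(ȳ_st) = Σ W_h² s_h²/n_h, with W_h = N_h/N and N = 1520:
  stratum 1: (160/1520)²·7.6²/39 = 0.0164103
  stratum 2: (380/1520)²·8.9²/16 = 0.309414
  stratum 3: (980/1520)²·13.0²/226 = 0.310845
V_st = 0.636669
V_srs = s²/n = 178.2/281 = 0.634164
Relative efficiency = V_srs / V_st = 0.634164/0.636669 = 0.9961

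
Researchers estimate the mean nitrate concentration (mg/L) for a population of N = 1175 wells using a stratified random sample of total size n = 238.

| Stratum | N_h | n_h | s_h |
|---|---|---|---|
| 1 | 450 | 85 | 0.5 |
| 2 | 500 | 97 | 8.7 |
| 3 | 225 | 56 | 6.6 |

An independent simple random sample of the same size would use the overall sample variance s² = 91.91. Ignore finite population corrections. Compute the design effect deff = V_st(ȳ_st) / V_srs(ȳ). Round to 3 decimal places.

V̂(ȳ_st) = Σ W_h² s_h²/n_h, with W_h = N_h/N and N = 1175:
  stratum 1: (450/1175)²·0.5²/85 = 0.00043139
  stratum 2: (500/1175)²·8.7²/97 = 0.141296
  stratum 3: (225/1175)²·6.6²/56 = 0.0285226
V_st = 0.17025
V_srs = s²/n = 91.91/238 = 0.386176
deff = V_st / V_srs = 0.17025/0.386176 = 0.4409

deff ≈ 0.441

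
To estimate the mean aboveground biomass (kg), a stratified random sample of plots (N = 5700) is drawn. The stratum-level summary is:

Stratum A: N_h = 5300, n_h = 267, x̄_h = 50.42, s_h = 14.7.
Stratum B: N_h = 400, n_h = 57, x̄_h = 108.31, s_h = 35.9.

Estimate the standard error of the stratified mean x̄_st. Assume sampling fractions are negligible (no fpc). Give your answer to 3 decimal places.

V̂(x̄_st) = Σ W_h² s_h²/n_h, with W_h = N_h/N and N = 5700:
  stratum A: (5300/5700)²·14.7²/267 = 0.699722
  stratum B: (400/5700)²·35.9²/57 = 0.111348
V̂(x̄_st) = 0.81107
SE(x̄_st) = √0.81107 = 0.900594

SE(x̄_st) ≈ 0.901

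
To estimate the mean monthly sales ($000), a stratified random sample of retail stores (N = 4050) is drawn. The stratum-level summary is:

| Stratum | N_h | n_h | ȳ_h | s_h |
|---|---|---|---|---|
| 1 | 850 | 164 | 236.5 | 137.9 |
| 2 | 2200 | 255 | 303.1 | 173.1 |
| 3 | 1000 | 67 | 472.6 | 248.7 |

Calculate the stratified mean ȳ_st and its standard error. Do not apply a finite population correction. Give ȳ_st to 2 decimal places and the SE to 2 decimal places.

ȳ_st ≈ 330.97, SE ≈ 9.80

ȳ_st = Σ W_h ȳ_h = (850·236.5 + 2200·303.1 + 1000·472.6)/4050 = 330.97407
V̂(ȳ_st) = Σ W_h² s_h²/n_h, with W_h = N_h/N and N = 4050:
  stratum 1: (850/4050)²·137.9²/164 = 5.10755
  stratum 2: (2200/4050)²·173.1²/255 = 34.6728
  stratum 3: (1000/4050)²·248.7²/67 = 56.2816
V̂(ȳ_st) = 96.062
SE(ȳ_st) = √96.062 = 9.80112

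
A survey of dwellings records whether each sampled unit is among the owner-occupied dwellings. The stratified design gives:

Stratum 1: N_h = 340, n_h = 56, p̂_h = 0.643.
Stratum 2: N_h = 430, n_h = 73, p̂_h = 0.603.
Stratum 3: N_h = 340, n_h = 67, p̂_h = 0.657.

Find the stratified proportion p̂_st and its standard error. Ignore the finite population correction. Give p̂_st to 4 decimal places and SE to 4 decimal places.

N = 1110; stratum weights W_h = N_h/N.
p̂_st = Σ W_h p̂_h = (340·0.643 + 430·0.603 + 340·0.657)/1110 = 0.63179
V̂(p̂_st) = Σ W_h² p̂_h(1−p̂_h)/(n_h−1):
  stratum 1: (340/1110)²·0.643·0.357/55 = 0.000391587
  stratum 2: (430/1110)²·0.603·0.397/72 = 0.000498961
  stratum 3: (340/1110)²·0.657·0.343/66 = 0.000320352
V̂(p̂_st) = 0.0012109; SE = √V̂ = 0.034798

p̂_st ≈ 0.6318, SE ≈ 0.0348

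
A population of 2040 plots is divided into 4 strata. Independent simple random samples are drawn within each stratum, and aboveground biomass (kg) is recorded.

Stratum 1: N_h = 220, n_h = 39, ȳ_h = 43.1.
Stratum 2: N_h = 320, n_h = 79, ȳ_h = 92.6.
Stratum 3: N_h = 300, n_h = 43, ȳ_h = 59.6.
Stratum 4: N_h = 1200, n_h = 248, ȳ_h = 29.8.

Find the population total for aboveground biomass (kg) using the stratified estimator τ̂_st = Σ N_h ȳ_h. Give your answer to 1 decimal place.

τ̂_st = Σ N_h ȳ_h = 220·43.1 + 320·92.6 + 300·59.6 + 1200·29.8 = 92754.0

τ̂_st ≈ 92754.0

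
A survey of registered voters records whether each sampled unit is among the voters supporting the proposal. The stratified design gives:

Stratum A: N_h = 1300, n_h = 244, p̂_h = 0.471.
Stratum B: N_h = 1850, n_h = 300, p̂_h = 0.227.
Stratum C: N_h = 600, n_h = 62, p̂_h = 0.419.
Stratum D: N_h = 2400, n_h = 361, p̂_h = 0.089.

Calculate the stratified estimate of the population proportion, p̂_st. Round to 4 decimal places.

p̂_st ≈ 0.2435

N = 6150; stratum weights W_h = N_h/N.
p̂_st = Σ W_h p̂_h = (1300·0.471 + 1850·0.227 + 600·0.419 + 2400·0.089)/6150 = 0.24346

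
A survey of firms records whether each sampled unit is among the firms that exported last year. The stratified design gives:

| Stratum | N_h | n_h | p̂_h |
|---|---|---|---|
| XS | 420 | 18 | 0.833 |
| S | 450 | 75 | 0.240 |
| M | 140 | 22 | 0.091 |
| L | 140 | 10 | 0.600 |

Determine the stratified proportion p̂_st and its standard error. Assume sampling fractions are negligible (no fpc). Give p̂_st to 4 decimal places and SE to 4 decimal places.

N = 1150; stratum weights W_h = N_h/N.
p̂_st = Σ W_h p̂_h = (420·0.833 + 450·0.240 + 140·0.091 + 140·0.600)/1150 = 0.48226
V̂(p̂_st) = Σ W_h² p̂_h(1−p̂_h)/(n_h−1):
  stratum XS: (420/1150)²·0.833·0.167/17 = 0.00109148
  stratum S: (450/1150)²·0.240·0.760/74 = 0.000377418
  stratum M: (140/1150)²·0.091·0.909/21 = 5.83776e-05
  stratum L: (140/1150)²·0.600·0.400/9 = 0.000395211
V̂(p̂_st) = 0.00192249; SE = √V̂ = 0.0438462

p̂_st ≈ 0.4823, SE ≈ 0.0438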